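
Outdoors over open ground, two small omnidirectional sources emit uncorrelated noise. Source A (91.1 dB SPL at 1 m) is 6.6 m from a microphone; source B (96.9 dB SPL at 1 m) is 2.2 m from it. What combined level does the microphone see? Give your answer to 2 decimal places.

At the listener: L_A = 91.1 − 20·log₁₀(6.6) = 74.709 dB; L_B = 96.9 − 20·log₁₀(2.2) = 90.052 dB.
Combined: 10·log₁₀(10^(74.709/10)+10^(90.052/10)) = 90.18 dB SPL.

90.18 dB SPL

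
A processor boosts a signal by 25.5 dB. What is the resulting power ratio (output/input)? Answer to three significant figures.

Power ratio = 10^(dB/10).
10^(25.5/10) = 10^(2.550) = 355.

355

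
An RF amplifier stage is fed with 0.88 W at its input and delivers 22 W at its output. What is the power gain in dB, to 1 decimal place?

For a power ratio, dB = 10·log₁₀(P₂/P₁).
10·log₁₀(22/0.88) = 10·log₁₀(25.00) = 14.0 dB.

14.0 dB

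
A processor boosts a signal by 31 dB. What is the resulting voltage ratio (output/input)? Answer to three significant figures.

Voltage ratio = 10^(dB/20).
10^(31/20) = 10^(1.550) = 35.5.

35.5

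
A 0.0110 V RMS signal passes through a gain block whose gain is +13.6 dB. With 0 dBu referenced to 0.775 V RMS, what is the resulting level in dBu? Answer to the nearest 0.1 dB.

-23.4 dBu

Input level: 20·log₁₀(0.0110/0.775) = -36.96 dBu.
Output: -36.96 + 13.6 = -23.4 dBu.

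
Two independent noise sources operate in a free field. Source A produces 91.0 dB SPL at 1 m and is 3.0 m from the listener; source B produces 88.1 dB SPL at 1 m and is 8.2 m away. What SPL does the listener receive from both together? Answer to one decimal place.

81.7 dB SPL

At the listener: L_A = 91.0 − 20·log₁₀(3.0) = 81.46 dB; L_B = 88.1 − 20·log₁₀(8.2) = 69.82 dB.
Combined: 10·log₁₀(10^(81.46/10)+10^(69.82/10)) = 81.7 dB SPL.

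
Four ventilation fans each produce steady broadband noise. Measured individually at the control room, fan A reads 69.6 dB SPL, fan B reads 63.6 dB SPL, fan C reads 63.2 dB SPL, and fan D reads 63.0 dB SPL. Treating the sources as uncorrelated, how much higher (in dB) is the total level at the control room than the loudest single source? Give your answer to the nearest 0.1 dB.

2.3 dB

Uncorrelated sources add in intensity (power), not in dB.
L_total = 10·log₁₀(10^(69.6/10) + 10^(63.6/10) + 10^(63.2/10) + 10^(63.0/10)) = 71.90 dB SPL.
Excess over the loudest (69.6 dB): 71.90 − 69.6 = 2.3 dB.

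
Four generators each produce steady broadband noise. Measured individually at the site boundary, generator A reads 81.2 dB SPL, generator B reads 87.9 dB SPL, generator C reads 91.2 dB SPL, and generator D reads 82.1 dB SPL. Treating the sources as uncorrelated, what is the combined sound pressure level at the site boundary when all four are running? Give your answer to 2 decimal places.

Add the sources as powers (linear), then convert back to dB:
L_total = 10·log₁₀(10^(81.2/10) + 10^(87.9/10) + 10^(91.2/10) + 10^(82.1/10)) = 10·log₁₀(2229000000) = 93.48 dB SPL.

93.48 dB SPL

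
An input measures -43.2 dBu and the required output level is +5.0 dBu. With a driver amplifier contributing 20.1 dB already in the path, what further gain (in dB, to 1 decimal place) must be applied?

28.1 dB

The required make-up gain is the shortfall in the dB sum.
G = +5.0 − (-43.2) − 20.1 = 28.1 dB.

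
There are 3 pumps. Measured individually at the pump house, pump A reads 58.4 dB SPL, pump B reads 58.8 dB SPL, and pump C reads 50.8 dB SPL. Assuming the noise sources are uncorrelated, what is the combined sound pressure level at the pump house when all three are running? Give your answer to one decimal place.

Incoherent sources sum as intensities:
L_total = 10·log₁₀(10^(58.4/10) + 10^(58.8/10) + 10^(50.8/10)) = 10·log₁₀(1571000) = 62.0 dB SPL.

62.0 dB SPL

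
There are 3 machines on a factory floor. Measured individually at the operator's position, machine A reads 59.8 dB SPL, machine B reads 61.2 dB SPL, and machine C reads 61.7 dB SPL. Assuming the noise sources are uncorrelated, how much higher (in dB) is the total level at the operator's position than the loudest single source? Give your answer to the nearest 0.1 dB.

Incoherent sources sum as intensities:
L_total = 10·log₁₀(10^(59.8/10) + 10^(61.2/10) + 10^(61.7/10)) = 65.74 dB SPL.
Excess over the loudest (61.7 dB): 65.74 − 61.7 = 4.0 dB.

4.0 dB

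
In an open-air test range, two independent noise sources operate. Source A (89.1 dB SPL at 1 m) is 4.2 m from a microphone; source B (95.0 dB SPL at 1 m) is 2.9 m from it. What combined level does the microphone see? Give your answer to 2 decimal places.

86.25 dB SPL

At the listener: L_A = 89.1 − 20·log₁₀(4.2) = 76.635 dB; L_B = 95.0 − 20·log₁₀(2.9) = 85.752 dB.
Combined: 10·log₁₀(10^(76.635/10)+10^(85.752/10)) = 86.25 dB SPL.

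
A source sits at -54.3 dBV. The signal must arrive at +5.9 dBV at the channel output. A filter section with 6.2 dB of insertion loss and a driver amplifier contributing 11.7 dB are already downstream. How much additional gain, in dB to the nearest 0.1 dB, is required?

54.7 dB

The required make-up gain is the shortfall in the dB sum.
G = +5.9 − (-54.3) + 6.2 − 11.7 = 54.7 dB.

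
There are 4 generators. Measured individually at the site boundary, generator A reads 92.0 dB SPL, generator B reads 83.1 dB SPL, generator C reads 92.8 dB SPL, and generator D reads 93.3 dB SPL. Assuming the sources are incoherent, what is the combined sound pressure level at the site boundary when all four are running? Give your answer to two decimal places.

Add the sources as powers (linear), then convert back to dB:
L_total = 10·log₁₀(10^(92.0/10) + 10^(83.1/10) + 10^(92.8/10) + 10^(93.3/10)) = 10·log₁₀(5832000000) = 97.66 dB SPL.

97.66 dB SPL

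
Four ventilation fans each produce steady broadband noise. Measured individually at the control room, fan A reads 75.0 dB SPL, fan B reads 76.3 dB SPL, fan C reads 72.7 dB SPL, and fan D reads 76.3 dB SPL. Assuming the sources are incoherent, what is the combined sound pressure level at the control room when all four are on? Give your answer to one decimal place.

81.3 dB SPL

Add the sources as powers (linear), then convert back to dB:
L_total = 10·log₁₀(10^(75.0/10) + 10^(76.3/10) + 10^(72.7/10) + 10^(76.3/10)) = 10·log₁₀(135600000) = 81.3 dB SPL.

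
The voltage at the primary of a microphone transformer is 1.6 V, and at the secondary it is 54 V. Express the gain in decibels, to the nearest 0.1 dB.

30.6 dB

Voltage is an amplitude quantity, so gain = 20·log₁₀(V_out/V_in).
20·log₁₀(54/1.6) = 20·log₁₀(33.75) = 30.6 dB.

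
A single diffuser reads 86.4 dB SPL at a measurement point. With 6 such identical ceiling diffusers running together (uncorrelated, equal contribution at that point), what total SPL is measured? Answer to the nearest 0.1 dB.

6 equal incoherent sources raise the level by 10·log₁₀(6) = 7.78 dB.
L_total = 86.4 + 7.78 = 94.2 dB SPL.

94.2 dB SPL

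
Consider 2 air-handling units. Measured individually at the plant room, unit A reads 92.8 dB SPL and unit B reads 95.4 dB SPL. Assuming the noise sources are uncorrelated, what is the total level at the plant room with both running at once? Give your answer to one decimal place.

97.3 dB SPL

Uncorrelated sources add in intensity (power), not in dB.
L_total = 10·log₁₀(10^(92.8/10) + 10^(95.4/10)) = 10·log₁₀(5373000000) = 97.3 dB SPL.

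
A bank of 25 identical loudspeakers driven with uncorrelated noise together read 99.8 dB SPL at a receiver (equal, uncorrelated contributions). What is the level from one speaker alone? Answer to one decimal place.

85.8 dB SPL

25 equal incoherent sources add 10·log₁₀(25) = 13.98 dB over one source.
L_one = 99.8 − 13.98 = 85.8 dB SPL.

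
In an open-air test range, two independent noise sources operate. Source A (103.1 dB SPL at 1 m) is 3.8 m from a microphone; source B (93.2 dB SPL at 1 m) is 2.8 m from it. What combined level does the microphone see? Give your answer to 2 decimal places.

At the listener: L_A = 103.1 − 20·log₁₀(3.8) = 91.504 dB; L_B = 93.2 − 20·log₁₀(2.8) = 84.257 dB.
Combined: 10·log₁₀(10^(91.504/10)+10^(84.257/10)) = 92.25 dB SPL.

92.25 dB SPL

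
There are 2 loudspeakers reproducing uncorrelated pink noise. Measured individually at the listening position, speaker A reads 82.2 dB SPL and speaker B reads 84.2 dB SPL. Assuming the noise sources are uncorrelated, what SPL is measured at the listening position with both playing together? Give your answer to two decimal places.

86.32 dB SPL

Uncorrelated sources add in intensity (power), not in dB.
L_total = 10·log₁₀(10^(82.2/10) + 10^(84.2/10)) = 10·log₁₀(429000000) = 86.32 dB SPL.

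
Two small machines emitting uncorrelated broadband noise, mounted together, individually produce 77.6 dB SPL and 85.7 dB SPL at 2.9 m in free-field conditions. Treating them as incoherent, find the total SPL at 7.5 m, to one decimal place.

Combined at 2.9 m: 10·log₁₀(10^(77.6/10)+10^(85.7/10)) = 86.33 dB SPL.
Then apply −20·log₁₀(7.5/2.9) = -8.25 dB → 78.1 dB SPL.

78.1 dB SPL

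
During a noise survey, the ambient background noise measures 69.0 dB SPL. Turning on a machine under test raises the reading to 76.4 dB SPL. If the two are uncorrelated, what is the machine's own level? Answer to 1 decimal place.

Subtract intensities: L_src = 10·log₁₀(10^(L_total/10) − 10^(L_bg/10)).
L_src = 10·log₁₀(10^(76.4/10) − 10^(69.0/10)) = 10·log₁₀(35710000) = 75.5 dB SPL.

75.5 dB SPL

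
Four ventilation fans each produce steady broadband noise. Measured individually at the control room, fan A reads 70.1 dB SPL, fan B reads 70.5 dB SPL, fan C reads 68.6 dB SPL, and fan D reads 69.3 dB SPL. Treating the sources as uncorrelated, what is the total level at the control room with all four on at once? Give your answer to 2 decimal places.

75.71 dB SPL

Uncorrelated sources add in intensity (power), not in dB.
L_total = 10·log₁₀(10^(70.1/10) + 10^(70.5/10) + 10^(68.6/10) + 10^(69.3/10)) = 10·log₁₀(37210000) = 75.71 dB SPL.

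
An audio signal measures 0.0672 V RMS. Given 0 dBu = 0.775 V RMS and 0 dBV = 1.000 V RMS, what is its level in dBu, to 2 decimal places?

-21.24 dBu

dBu = 20·log₁₀(V / 0.775 V).
20·log₁₀(0.0672/0.775) = -21.24 dBu.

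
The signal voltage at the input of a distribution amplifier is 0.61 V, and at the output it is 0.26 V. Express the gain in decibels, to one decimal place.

-7.4 dB

Voltage ratio → dB uses the 20·log₁₀ form:
20·log₁₀(0.26/0.61) = 20·log₁₀(0.4262) = -7.4 dB.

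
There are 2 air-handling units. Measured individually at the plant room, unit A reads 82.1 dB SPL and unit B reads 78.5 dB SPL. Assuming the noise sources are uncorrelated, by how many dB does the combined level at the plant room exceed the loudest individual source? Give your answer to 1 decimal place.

1.6 dB

Add the sources as powers (linear), then convert back to dB:
L_total = 10·log₁₀(10^(82.1/10) + 10^(78.5/10)) = 83.67 dB SPL.
Excess over the loudest (82.1 dB): 83.67 − 82.1 = 1.6 dB.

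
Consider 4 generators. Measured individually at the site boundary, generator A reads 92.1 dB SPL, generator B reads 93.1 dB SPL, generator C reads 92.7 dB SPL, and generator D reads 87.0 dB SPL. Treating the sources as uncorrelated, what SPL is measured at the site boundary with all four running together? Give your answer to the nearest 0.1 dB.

97.8 dB SPL

Uncorrelated sources add in intensity (power), not in dB.
L_total = 10·log₁₀(10^(92.1/10) + 10^(93.1/10) + 10^(92.7/10) + 10^(87.0/10)) = 10·log₁₀(6027000000) = 97.8 dB SPL.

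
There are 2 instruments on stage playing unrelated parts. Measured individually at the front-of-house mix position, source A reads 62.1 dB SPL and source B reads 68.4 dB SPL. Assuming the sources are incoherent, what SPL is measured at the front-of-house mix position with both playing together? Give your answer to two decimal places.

69.31 dB SPL

Uncorrelated sources add in intensity (power), not in dB.
L_total = 10·log₁₀(10^(62.1/10) + 10^(68.4/10)) = 10·log₁₀(8540000) = 69.31 dB SPL.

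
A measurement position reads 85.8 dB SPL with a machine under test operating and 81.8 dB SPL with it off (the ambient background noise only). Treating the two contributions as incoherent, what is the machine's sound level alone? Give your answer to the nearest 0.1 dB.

83.6 dB SPL

Remove the background by subtracting linear intensities:
L_src = 10·log₁₀(10^(85.8/10) − 10^(81.8/10)) = 10·log₁₀(228800000) = 83.6 dB SPL.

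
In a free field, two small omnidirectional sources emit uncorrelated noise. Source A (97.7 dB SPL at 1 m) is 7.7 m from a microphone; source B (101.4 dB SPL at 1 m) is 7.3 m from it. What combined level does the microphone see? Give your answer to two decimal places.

85.54 dB SPL

At the listener: L_A = 97.7 − 20·log₁₀(7.7) = 79.970 dB; L_B = 101.4 − 20·log₁₀(7.3) = 84.134 dB.
Combined: 10·log₁₀(10^(79.970/10)+10^(84.134/10)) = 85.54 dB SPL.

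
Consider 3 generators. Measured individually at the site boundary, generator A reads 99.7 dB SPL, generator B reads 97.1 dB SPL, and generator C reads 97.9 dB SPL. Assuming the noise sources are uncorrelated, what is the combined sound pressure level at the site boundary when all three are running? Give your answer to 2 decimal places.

103.14 dB SPL

Incoherent sources sum as intensities:
L_total = 10·log₁₀(10^(99.7/10) + 10^(97.1/10) + 10^(97.9/10)) = 10·log₁₀(20627000000) = 103.14 dB SPL.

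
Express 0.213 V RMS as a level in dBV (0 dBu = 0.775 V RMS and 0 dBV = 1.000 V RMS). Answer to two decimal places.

-13.43 dBV

dBV = 20·log₁₀(V / 1.000 V).
20·log₁₀(0.213/1.000) = -13.43 dBV.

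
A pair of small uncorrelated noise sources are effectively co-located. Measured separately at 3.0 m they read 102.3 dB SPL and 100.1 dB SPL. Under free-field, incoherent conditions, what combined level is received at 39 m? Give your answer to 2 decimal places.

Combined at 3.0 m: 10·log₁₀(10^(102.3/10)+10^(100.1/10)) = 104.348 dB SPL.
Then apply −20·log₁₀(39/3.0) = -22.279 dB → 82.07 dB SPL.

82.07 dB SPL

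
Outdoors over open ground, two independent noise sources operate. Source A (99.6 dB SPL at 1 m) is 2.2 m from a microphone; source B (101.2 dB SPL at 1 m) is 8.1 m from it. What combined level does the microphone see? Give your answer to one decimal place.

At the listener: L_A = 99.6 − 20·log₁₀(2.2) = 92.75 dB; L_B = 101.2 − 20·log₁₀(8.1) = 83.03 dB.
Combined: 10·log₁₀(10^(92.75/10)+10^(83.03/10)) = 93.2 dB SPL.

93.2 dB SPL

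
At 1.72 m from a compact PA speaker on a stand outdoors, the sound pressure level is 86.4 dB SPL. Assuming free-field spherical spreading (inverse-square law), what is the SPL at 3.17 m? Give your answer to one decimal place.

81.1 dB SPL

Inverse-square spreading gives ΔL = −20·log₁₀(d₂/d₁).
ΔL = −20·log₁₀(3.17/1.72) = -5.31 dB, so L₂ = 86.4 + (-5.31) = 81.1 dB SPL.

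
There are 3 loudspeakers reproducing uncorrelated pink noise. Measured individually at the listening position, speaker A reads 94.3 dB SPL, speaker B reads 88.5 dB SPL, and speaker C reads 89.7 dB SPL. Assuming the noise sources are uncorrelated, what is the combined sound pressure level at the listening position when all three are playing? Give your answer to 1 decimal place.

Incoherent sources sum as intensities:
L_total = 10·log₁₀(10^(94.3/10) + 10^(88.5/10) + 10^(89.7/10)) = 10·log₁₀(4333000000) = 96.4 dB SPL.

96.4 dB SPL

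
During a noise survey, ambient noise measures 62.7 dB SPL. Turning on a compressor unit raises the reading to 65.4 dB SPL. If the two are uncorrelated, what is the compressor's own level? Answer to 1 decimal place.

Background correction is a power subtraction:
L_src = 10·log₁₀(10^(65.4/10) − 10^(62.7/10)) = 10·log₁₀(1605000) = 62.1 dB SPL.

62.1 dB SPL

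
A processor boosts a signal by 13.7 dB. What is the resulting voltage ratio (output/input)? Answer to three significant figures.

4.84

Voltage ratio = 10^(dB/20).
10^(13.7/20) = 10^(0.6850) = 4.84.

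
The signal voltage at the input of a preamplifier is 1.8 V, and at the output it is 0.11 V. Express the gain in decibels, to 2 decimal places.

Voltage ratio → dB uses the 20·log₁₀ form:
20·log₁₀(0.11/1.8) = 20·log₁₀(0.06111) = -24.28 dB.

-24.28 dB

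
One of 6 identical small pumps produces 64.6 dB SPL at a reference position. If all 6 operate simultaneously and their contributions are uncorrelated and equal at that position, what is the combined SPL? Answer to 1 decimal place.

6 equal incoherent sources raise the level by 10·log₁₀(6) = 7.78 dB.
L_total = 64.6 + 7.78 = 72.4 dB SPL.

72.4 dB SPL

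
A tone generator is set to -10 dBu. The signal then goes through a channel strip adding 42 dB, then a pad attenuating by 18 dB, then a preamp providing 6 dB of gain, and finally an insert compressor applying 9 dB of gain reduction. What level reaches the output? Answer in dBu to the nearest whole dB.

+11 dBu

In dB, series stages simply add:
-10 + 42 − 18 + 6 − 9 = +11 dBu.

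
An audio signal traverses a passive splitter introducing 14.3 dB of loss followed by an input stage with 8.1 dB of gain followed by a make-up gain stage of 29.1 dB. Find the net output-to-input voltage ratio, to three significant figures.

14.0

Net gain = (−14.3) + 8.1 + 29.1 = 22.9 dB.
Voltage ratio = 10^(22.9/20) = 14.0.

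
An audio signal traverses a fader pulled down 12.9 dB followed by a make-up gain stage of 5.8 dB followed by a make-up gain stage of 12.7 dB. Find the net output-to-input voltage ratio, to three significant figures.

1.91

Net gain = (−12.9) + 5.8 + 12.7 = 5.6 dB.
Voltage ratio = 10^(5.6/20) = 1.91.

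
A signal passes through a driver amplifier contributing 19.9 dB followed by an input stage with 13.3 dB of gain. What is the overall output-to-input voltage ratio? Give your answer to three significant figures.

45.7

Net gain = 19.9 + 13.3 = 33.2 dB.
Voltage ratio = 10^(33.2/20) = 45.7.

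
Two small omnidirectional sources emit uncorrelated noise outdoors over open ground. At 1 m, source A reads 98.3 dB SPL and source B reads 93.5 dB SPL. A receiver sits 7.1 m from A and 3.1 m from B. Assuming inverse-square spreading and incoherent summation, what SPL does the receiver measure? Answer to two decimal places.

85.65 dB SPL

At the listener: L_A = 98.3 − 20·log₁₀(7.1) = 81.275 dB; L_B = 93.5 − 20·log₁₀(3.1) = 83.673 dB.
Combined: 10·log₁₀(10^(81.275/10)+10^(83.673/10)) = 85.65 dB SPL.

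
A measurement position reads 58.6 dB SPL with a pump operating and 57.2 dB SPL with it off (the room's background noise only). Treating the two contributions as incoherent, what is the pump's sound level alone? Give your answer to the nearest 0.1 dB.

Subtract intensities: L_src = 10·log₁₀(10^(L_total/10) − 10^(L_bg/10)).
L_src = 10·log₁₀(10^(58.6/10) − 10^(57.2/10)) = 10·log₁₀(199600) = 53.0 dB SPL.

53.0 dB SPL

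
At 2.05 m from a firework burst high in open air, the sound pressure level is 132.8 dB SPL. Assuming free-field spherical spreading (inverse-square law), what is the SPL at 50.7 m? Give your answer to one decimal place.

Free-field point source: level drops by 20·log₁₀ of the distance ratio.
ΔL = −20·log₁₀(50.7/2.05) = -27.87 dB, so L₂ = 132.8 + (-27.87) = 104.9 dB SPL.

104.9 dB SPL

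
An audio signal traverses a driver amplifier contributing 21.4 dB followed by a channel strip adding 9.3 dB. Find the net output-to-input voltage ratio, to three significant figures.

34.3

Net gain = 21.4 + 9.3 = 30.7 dB.
Voltage ratio = 10^(30.7/20) = 34.3.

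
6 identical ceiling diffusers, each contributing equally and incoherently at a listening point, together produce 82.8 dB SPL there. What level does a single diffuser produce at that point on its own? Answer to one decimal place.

6 equal incoherent sources add 10·log₁₀(6) = 7.78 dB over one source.
L_one = 82.8 − 7.78 = 75.0 dB SPL.

75.0 dB SPL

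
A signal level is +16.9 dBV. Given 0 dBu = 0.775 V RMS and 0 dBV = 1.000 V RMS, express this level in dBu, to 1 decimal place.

The offset between the scales is 20·log₁₀(0.775/1.000) = −2.214 dB.
So dBu = +16.9 + 2.214 = +19.1 dBu.

+19.1 dBu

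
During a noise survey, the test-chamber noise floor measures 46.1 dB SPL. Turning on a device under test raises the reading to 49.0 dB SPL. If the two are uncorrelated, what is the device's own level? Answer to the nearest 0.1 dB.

Remove the background by subtracting linear intensities:
L_src = 10·log₁₀(10^(49.0/10) − 10^(46.1/10)) = 10·log₁₀(38690) = 45.9 dB SPL.

45.9 dB SPL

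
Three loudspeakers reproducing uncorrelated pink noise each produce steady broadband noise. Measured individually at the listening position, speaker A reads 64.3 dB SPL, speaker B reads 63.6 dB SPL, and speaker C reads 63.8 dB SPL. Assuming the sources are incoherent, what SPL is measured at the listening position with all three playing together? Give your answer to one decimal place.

68.7 dB SPL

Incoherent sources sum as intensities:
L_total = 10·log₁₀(10^(64.3/10) + 10^(63.6/10) + 10^(63.8/10)) = 10·log₁₀(7381000) = 68.7 dB SPL.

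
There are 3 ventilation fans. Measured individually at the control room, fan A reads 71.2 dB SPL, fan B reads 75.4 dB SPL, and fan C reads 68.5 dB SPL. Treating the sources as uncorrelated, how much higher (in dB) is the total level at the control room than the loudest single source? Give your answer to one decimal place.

Incoherent sources sum as intensities:
L_total = 10·log₁₀(10^(71.2/10) + 10^(75.4/10) + 10^(68.5/10)) = 77.40 dB SPL.
Excess over the loudest (75.4 dB): 77.40 − 75.4 = 2.0 dB.

2.0 dB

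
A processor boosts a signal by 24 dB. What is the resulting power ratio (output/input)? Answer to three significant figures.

251

Power ratio = 10^(dB/10).
10^(24/10) = 10^(2.400) = 251.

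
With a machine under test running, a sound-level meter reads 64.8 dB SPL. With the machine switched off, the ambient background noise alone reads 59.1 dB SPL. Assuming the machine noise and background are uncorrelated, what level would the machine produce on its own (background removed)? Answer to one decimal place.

Subtract intensities: L_src = 10·log₁₀(10^(L_total/10) − 10^(L_bg/10)).
L_src = 10·log₁₀(10^(64.8/10) − 10^(59.1/10)) = 10·log₁₀(2207000) = 63.4 dB SPL.

63.4 dB SPL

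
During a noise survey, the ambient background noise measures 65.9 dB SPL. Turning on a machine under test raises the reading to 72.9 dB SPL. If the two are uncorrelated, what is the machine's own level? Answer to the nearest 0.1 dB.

Background correction is a power subtraction:
L_src = 10·log₁₀(10^(72.9/10) − 10^(65.9/10)) = 10·log₁₀(15610000) = 71.9 dB SPL.

71.9 dB SPL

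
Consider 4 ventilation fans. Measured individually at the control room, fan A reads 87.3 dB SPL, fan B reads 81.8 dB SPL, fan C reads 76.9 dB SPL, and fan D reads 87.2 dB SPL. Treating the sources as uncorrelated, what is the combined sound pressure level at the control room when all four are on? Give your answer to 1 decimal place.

91.0 dB SPL

Uncorrelated sources add in intensity (power), not in dB.
L_total = 10·log₁₀(10^(87.3/10) + 10^(81.8/10) + 10^(76.9/10) + 10^(87.2/10)) = 10·log₁₀(1262000000) = 91.0 dB SPL.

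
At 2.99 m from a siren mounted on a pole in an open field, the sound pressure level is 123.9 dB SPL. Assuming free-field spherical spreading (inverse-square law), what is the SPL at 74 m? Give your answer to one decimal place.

For a point source in a free field, ΔL = −20·log₁₀(d₂/d₁).
ΔL = −20·log₁₀(74/2.99) = -27.87 dB, so L₂ = 123.9 + (-27.87) = 96.0 dB SPL.

96.0 dB SPL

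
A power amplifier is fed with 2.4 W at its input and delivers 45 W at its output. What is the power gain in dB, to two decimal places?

12.73 dB

Power ratio → dB uses the 10·log₁₀ form:
10·log₁₀(45/2.4) = 10·log₁₀(18.75) = 12.73 dB.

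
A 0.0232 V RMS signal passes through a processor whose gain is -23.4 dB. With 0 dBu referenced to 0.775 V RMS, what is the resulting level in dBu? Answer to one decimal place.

-53.9 dBu

Input level: 20·log₁₀(0.0232/0.775) = -30.48 dBu.
Output: -30.48 − 23.4 = -53.9 dBu.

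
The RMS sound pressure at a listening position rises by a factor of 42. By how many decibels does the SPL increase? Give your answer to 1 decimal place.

Sound pressure is an amplitude quantity: ΔL = 20·log₁₀(p₂/p₁).
20·log₁₀(42) = 32.5 dB.

32.5 dB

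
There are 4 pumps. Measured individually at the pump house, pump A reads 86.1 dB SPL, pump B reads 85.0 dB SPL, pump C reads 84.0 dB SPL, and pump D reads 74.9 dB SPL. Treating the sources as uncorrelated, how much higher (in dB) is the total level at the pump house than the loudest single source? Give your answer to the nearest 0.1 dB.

Incoherent sources sum as intensities:
L_total = 10·log₁₀(10^(86.1/10) + 10^(85.0/10) + 10^(84.0/10) + 10^(74.9/10)) = 90.02 dB SPL.
Excess over the loudest (86.1 dB): 90.02 − 86.1 = 3.9 dB.

3.9 dB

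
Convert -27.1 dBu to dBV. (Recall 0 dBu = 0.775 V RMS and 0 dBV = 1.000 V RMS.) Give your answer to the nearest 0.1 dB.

-29.3 dBV

The offset between the scales is 20·log₁₀(0.775/1.000) = −2.214 dB.
So dBV = -27.1 − 2.214 = -29.3 dBV.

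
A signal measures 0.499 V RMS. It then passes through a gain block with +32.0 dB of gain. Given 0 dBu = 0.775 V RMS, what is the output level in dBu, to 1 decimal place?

Input level: 20·log₁₀(0.499/0.775) = -3.82 dBu.
Output: -3.82 + 32.0 = +28.2 dBu.

+28.2 dBu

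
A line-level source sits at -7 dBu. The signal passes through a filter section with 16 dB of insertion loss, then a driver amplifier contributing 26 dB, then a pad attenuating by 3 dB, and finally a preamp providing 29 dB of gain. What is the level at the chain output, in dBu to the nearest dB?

Gain stages sum in dB:
-7 − 16 + 26 − 3 + 29 = +29 dBu.

+29 dBu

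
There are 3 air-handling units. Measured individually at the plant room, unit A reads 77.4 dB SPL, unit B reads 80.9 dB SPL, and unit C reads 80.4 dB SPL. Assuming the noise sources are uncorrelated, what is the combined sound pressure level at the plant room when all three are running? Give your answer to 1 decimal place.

84.6 dB SPL

Uncorrelated sources add in intensity (power), not in dB.
L_total = 10·log₁₀(10^(77.4/10) + 10^(80.9/10) + 10^(80.4/10)) = 10·log₁₀(287600000) = 84.6 dB SPL.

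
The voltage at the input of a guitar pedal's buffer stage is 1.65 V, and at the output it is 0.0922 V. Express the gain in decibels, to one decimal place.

Voltage ratio → dB uses the 20·log₁₀ form:
20·log₁₀(0.0922/1.65) = 20·log₁₀(0.05588) = -25.1 dB.

-25.1 dB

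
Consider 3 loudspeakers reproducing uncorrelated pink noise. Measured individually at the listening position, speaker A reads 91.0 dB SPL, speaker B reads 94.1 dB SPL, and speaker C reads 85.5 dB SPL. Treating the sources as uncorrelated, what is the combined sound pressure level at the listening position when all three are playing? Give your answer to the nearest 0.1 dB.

96.2 dB SPL

Uncorrelated sources add in intensity (power), not in dB.
L_total = 10·log₁₀(10^(91.0/10) + 10^(94.1/10) + 10^(85.5/10)) = 10·log₁₀(4184000000) = 96.2 dB SPL.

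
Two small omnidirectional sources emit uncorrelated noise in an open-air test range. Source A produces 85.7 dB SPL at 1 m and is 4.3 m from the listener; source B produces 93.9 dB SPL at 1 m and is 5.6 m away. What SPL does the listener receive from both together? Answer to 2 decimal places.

At the listener: L_A = 85.7 − 20·log₁₀(4.3) = 73.031 dB; L_B = 93.9 − 20·log₁₀(5.6) = 78.936 dB.
Combined: 10·log₁₀(10^(73.031/10)+10^(78.936/10)) = 79.93 dB SPL.

79.93 dB SPL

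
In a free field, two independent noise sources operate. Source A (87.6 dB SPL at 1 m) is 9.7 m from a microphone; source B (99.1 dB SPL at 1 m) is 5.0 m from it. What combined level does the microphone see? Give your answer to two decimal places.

85.20 dB SPL

At the listener: L_A = 87.6 − 20·log₁₀(9.7) = 67.865 dB; L_B = 99.1 − 20·log₁₀(5.0) = 85.121 dB.
Combined: 10·log₁₀(10^(67.865/10)+10^(85.121/10)) = 85.20 dB SPL.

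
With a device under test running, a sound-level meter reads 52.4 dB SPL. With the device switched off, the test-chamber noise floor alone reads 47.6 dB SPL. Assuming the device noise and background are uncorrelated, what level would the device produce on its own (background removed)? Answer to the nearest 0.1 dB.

50.7 dB SPL

Remove the background by subtracting linear intensities:
L_src = 10·log₁₀(10^(52.4/10) − 10^(47.6/10)) = 10·log₁₀(116200) = 50.7 dB SPL.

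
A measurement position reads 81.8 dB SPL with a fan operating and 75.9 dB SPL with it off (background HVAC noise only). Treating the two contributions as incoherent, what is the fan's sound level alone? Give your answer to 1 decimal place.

80.5 dB SPL

Subtract intensities: L_src = 10·log₁₀(10^(L_total/10) − 10^(L_bg/10)).
L_src = 10·log₁₀(10^(81.8/10) − 10^(75.9/10)) = 10·log₁₀(112500000) = 80.5 dB SPL.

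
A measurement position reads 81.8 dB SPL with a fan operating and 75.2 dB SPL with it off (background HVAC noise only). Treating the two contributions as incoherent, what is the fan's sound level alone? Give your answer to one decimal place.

Remove the background by subtracting linear intensities:
L_src = 10·log₁₀(10^(81.8/10) − 10^(75.2/10)) = 10·log₁₀(118200000) = 80.7 dB SPL.

80.7 dB SPL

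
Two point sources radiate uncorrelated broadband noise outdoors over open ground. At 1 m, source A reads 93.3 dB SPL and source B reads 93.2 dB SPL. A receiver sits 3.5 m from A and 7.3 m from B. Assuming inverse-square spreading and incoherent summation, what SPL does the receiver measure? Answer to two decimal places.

83.30 dB SPL

At the listener: L_A = 93.3 − 20·log₁₀(3.5) = 82.419 dB; L_B = 93.2 − 20·log₁₀(7.3) = 75.934 dB.
Combined: 10·log₁₀(10^(82.419/10)+10^(75.934/10)) = 83.30 dB SPL.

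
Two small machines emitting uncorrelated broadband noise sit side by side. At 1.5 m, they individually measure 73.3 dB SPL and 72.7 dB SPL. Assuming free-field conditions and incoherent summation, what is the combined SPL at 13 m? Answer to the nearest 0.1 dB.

Combined at 1.5 m: 10·log₁₀(10^(73.3/10)+10^(72.7/10)) = 76.02 dB SPL.
Then apply −20·log₁₀(13/1.5) = -18.76 dB → 57.3 dB SPL.

57.3 dB SPL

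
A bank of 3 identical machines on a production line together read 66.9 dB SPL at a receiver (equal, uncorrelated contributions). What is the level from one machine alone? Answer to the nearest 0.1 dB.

3 equal incoherent sources add 10·log₁₀(3) = 4.77 dB over one source.
L_one = 66.9 − 4.77 = 62.1 dB SPL.

62.1 dB SPL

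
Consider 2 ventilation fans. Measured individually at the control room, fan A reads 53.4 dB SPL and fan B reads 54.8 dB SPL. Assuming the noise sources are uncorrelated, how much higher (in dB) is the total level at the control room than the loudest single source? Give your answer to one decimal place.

2.4 dB

Uncorrelated sources add in intensity (power), not in dB.
L_total = 10·log₁₀(10^(53.4/10) + 10^(54.8/10)) = 57.17 dB SPL.
Excess over the loudest (54.8 dB): 57.17 − 54.8 = 2.4 dB.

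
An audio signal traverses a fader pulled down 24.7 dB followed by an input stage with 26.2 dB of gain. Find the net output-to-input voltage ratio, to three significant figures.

1.19

Net gain = (−24.7) + 26.2 = 1.5 dB.
Voltage ratio = 10^(1.5/20) = 1.19.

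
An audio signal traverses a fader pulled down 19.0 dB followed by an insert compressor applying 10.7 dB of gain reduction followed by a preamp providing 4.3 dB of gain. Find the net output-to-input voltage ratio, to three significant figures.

0.0537

Net gain = (−19.0) + (−10.7) + 4.3 = -25.4 dB.
Voltage ratio = 10^(-25.4/20) = 0.0537.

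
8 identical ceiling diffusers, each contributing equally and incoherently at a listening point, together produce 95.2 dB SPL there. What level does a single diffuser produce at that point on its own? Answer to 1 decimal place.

86.2 dB SPL

8 equal incoherent sources add 10·log₁₀(8) = 9.03 dB over one source.
L_one = 95.2 − 9.03 = 86.2 dB SPL.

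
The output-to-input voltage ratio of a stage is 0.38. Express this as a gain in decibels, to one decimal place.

-8.4 dB

Voltage is an amplitude quantity, so gain = 20·log₁₀(V_out/V_in).
20·log₁₀(0.38) = -8.4 dB.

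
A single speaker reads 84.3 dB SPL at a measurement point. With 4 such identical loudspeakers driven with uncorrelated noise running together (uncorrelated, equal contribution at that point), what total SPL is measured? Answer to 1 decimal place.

4 equal incoherent sources raise the level by 10·log₁₀(4) = 6.02 dB.
L_total = 84.3 + 6.02 = 90.3 dB SPL.

90.3 dB SPL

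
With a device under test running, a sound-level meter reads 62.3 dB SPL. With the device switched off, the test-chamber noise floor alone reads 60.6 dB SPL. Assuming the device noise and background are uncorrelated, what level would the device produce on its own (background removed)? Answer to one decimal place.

57.4 dB SPL

Background correction is a power subtraction:
L_src = 10·log₁₀(10^(62.3/10) − 10^(60.6/10)) = 10·log₁₀(550100) = 57.4 dB SPL.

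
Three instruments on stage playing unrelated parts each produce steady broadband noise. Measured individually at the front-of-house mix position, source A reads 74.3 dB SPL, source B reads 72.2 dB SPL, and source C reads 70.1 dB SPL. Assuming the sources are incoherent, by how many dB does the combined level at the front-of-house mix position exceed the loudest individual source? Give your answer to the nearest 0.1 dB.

Incoherent sources sum as intensities:
L_total = 10·log₁₀(10^(74.3/10) + 10^(72.2/10) + 10^(70.1/10)) = 77.30 dB SPL.
Excess over the loudest (74.3 dB): 77.30 − 74.3 = 3.0 dB.

3.0 dB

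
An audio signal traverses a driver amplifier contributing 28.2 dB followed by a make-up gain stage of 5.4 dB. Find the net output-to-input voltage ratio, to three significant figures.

47.9

Net gain = 28.2 + 5.4 = 33.6 dB.
Voltage ratio = 10^(33.6/20) = 47.9.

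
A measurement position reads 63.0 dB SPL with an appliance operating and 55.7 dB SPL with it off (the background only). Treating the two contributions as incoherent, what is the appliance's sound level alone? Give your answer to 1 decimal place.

62.1 dB SPL

Remove the background by subtracting linear intensities:
L_src = 10·log₁₀(10^(63.0/10) − 10^(55.7/10)) = 10·log₁₀(1624000) = 62.1 dB SPL.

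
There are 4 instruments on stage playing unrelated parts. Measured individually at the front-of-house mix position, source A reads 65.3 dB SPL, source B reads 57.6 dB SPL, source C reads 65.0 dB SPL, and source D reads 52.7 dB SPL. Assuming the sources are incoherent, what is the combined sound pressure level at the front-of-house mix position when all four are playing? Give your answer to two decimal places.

Uncorrelated sources add in intensity (power), not in dB.
L_total = 10·log₁₀(10^(65.3/10) + 10^(57.6/10) + 10^(65.0/10) + 10^(52.7/10)) = 10·log₁₀(7312000) = 68.64 dB SPL.

68.64 dB SPL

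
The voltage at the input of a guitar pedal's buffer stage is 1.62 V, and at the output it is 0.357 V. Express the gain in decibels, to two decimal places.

-13.14 dB

Voltage ratio → dB uses the 20·log₁₀ form:
20·log₁₀(0.357/1.62) = 20·log₁₀(0.2204) = -13.14 dB.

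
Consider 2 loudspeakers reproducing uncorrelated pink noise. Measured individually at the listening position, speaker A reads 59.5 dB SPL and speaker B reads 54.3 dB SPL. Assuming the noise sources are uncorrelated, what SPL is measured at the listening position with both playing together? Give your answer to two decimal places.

Add the sources as powers (linear), then convert back to dB:
L_total = 10·log₁₀(10^(59.5/10) + 10^(54.3/10)) = 10·log₁₀(1160000) = 60.65 dB SPL.

60.65 dB SPL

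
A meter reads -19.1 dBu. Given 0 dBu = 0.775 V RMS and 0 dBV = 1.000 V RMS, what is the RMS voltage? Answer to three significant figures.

0.0860 V

V = 0.775 V × 10^(-19.1/20).
= 0.775 × 0.1109 = 0.0860 V.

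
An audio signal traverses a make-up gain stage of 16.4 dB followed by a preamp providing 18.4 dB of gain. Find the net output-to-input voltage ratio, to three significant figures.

55.0

Net gain = 16.4 + 18.4 = 34.8 dB.
Voltage ratio = 10^(34.8/20) = 55.0.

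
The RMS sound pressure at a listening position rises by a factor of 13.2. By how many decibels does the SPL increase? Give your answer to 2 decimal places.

22.41 dB

SPL change from a pressure ratio uses the 20·log₁₀ form:
20·log₁₀(13.2) = 22.41 dB.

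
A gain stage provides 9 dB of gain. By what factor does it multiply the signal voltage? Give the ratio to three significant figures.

Voltage ratio = 10^(dB/20).
10^(9/20) = 10^(0.4500) = 2.82.

2.82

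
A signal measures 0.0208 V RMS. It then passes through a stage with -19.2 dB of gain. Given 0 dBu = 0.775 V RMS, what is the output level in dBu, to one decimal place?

-50.6 dBu

Input level: 20·log₁₀(0.0208/0.775) = -31.42 dBu.
Output: -31.42 − 19.2 = -50.6 dBu.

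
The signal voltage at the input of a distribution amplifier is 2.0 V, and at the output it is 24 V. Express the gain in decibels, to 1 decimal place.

Voltage ratio → dB uses the 20·log₁₀ form:
20·log₁₀(24/2.0) = 20·log₁₀(12.00) = 21.6 dB.

21.6 dB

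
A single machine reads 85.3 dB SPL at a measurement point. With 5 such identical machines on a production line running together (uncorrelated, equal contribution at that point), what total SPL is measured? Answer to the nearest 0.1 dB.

5 equal incoherent sources raise the level by 10·log₁₀(5) = 6.99 dB.
L_total = 85.3 + 6.99 = 92.3 dB SPL.

92.3 dB SPL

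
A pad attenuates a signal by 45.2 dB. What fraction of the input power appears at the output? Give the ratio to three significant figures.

Power ratio = 10^(dB/10).
10^(-45.2/10) = 10^(-4.520) = 0.0000302.

0.0000302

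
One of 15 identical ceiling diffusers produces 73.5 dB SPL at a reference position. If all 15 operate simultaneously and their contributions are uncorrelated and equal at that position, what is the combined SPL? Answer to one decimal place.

15 equal incoherent sources raise the level by 10·log₁₀(15) = 11.76 dB.
L_total = 73.5 + 11.76 = 85.3 dB SPL.

85.3 dB SPL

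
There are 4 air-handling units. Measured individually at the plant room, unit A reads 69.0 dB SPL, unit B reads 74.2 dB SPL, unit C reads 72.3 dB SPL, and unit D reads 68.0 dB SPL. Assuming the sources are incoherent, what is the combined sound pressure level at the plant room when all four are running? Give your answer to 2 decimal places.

77.60 dB SPL

Add the sources as powers (linear), then convert back to dB:
L_total = 10·log₁₀(10^(69.0/10) + 10^(74.2/10) + 10^(72.3/10) + 10^(68.0/10)) = 10·log₁₀(57540000) = 77.60 dB SPL.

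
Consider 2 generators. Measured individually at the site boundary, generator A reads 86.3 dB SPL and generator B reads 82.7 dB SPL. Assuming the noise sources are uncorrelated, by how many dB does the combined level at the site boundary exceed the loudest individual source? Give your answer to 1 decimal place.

Uncorrelated sources add in intensity (power), not in dB.
L_total = 10·log₁₀(10^(86.3/10) + 10^(82.7/10)) = 87.87 dB SPL.
Excess over the loudest (86.3 dB): 87.87 − 86.3 = 1.6 dB.

1.6 dB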